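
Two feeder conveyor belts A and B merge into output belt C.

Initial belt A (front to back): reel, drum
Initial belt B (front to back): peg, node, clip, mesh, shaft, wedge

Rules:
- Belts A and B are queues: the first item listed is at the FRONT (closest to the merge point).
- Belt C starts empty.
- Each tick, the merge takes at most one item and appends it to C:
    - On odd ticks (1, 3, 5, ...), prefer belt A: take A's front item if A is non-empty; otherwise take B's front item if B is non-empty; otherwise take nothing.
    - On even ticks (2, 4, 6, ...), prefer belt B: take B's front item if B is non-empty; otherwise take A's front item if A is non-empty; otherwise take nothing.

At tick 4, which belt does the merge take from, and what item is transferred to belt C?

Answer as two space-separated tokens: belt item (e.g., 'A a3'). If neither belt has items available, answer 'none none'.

Answer: B node

Derivation:
Tick 1: prefer A, take reel from A; A=[drum] B=[peg,node,clip,mesh,shaft,wedge] C=[reel]
Tick 2: prefer B, take peg from B; A=[drum] B=[node,clip,mesh,shaft,wedge] C=[reel,peg]
Tick 3: prefer A, take drum from A; A=[-] B=[node,clip,mesh,shaft,wedge] C=[reel,peg,drum]
Tick 4: prefer B, take node from B; A=[-] B=[clip,mesh,shaft,wedge] C=[reel,peg,drum,node]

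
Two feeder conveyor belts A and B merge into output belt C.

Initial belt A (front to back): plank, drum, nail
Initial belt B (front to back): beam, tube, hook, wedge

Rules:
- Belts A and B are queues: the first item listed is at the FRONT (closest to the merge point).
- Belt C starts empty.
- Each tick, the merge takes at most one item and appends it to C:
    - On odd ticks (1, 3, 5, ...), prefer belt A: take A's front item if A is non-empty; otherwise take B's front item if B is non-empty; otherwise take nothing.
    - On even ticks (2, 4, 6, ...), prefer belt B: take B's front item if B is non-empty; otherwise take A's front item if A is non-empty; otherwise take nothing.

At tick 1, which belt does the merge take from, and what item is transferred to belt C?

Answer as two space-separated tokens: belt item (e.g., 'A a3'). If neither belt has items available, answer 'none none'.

Tick 1: prefer A, take plank from A; A=[drum,nail] B=[beam,tube,hook,wedge] C=[plank]

Answer: A plank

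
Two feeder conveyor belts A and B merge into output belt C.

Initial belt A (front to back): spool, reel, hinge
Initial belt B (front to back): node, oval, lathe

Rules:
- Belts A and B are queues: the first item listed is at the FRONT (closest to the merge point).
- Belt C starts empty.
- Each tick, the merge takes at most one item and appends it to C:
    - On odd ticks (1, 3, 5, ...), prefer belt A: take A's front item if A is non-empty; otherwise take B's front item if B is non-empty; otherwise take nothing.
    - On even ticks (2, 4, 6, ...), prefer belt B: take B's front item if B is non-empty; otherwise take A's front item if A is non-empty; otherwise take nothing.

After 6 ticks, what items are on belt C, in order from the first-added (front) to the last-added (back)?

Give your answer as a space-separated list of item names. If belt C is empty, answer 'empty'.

Answer: spool node reel oval hinge lathe

Derivation:
Tick 1: prefer A, take spool from A; A=[reel,hinge] B=[node,oval,lathe] C=[spool]
Tick 2: prefer B, take node from B; A=[reel,hinge] B=[oval,lathe] C=[spool,node]
Tick 3: prefer A, take reel from A; A=[hinge] B=[oval,lathe] C=[spool,node,reel]
Tick 4: prefer B, take oval from B; A=[hinge] B=[lathe] C=[spool,node,reel,oval]
Tick 5: prefer A, take hinge from A; A=[-] B=[lathe] C=[spool,node,reel,oval,hinge]
Tick 6: prefer B, take lathe from B; A=[-] B=[-] C=[spool,node,reel,oval,hinge,lathe]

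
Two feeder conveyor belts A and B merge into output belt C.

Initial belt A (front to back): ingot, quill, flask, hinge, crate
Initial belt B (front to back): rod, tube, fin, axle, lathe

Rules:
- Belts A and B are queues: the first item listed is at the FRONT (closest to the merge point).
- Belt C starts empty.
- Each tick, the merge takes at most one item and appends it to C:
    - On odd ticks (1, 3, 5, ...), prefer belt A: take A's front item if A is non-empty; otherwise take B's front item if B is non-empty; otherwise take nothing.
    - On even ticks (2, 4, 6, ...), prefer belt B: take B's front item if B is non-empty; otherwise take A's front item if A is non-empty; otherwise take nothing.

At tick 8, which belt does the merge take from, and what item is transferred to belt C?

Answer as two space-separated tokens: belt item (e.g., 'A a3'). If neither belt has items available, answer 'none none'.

Tick 1: prefer A, take ingot from A; A=[quill,flask,hinge,crate] B=[rod,tube,fin,axle,lathe] C=[ingot]
Tick 2: prefer B, take rod from B; A=[quill,flask,hinge,crate] B=[tube,fin,axle,lathe] C=[ingot,rod]
Tick 3: prefer A, take quill from A; A=[flask,hinge,crate] B=[tube,fin,axle,lathe] C=[ingot,rod,quill]
Tick 4: prefer B, take tube from B; A=[flask,hinge,crate] B=[fin,axle,lathe] C=[ingot,rod,quill,tube]
Tick 5: prefer A, take flask from A; A=[hinge,crate] B=[fin,axle,lathe] C=[ingot,rod,quill,tube,flask]
Tick 6: prefer B, take fin from B; A=[hinge,crate] B=[axle,lathe] C=[ingot,rod,quill,tube,flask,fin]
Tick 7: prefer A, take hinge from A; A=[crate] B=[axle,lathe] C=[ingot,rod,quill,tube,flask,fin,hinge]
Tick 8: prefer B, take axle from B; A=[crate] B=[lathe] C=[ingot,rod,quill,tube,flask,fin,hinge,axle]

Answer: B axle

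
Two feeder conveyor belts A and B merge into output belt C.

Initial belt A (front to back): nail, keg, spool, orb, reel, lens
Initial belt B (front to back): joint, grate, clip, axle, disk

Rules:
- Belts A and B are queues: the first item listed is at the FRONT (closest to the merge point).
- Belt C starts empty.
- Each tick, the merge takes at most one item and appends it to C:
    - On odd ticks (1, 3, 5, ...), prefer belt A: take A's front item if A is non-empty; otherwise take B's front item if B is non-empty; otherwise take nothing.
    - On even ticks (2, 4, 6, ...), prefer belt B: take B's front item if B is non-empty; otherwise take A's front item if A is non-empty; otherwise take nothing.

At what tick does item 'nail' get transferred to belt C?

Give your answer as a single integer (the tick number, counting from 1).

Answer: 1

Derivation:
Tick 1: prefer A, take nail from A; A=[keg,spool,orb,reel,lens] B=[joint,grate,clip,axle,disk] C=[nail]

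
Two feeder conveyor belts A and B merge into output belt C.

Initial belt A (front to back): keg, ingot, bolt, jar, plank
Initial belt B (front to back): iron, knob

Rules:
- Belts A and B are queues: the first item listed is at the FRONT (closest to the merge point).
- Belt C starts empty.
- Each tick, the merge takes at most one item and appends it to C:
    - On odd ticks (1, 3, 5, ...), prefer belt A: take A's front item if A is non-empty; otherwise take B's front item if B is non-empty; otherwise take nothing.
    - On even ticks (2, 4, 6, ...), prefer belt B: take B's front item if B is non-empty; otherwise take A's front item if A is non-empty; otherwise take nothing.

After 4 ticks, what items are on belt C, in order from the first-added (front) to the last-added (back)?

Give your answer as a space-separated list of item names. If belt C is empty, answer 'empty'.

Tick 1: prefer A, take keg from A; A=[ingot,bolt,jar,plank] B=[iron,knob] C=[keg]
Tick 2: prefer B, take iron from B; A=[ingot,bolt,jar,plank] B=[knob] C=[keg,iron]
Tick 3: prefer A, take ingot from A; A=[bolt,jar,plank] B=[knob] C=[keg,iron,ingot]
Tick 4: prefer B, take knob from B; A=[bolt,jar,plank] B=[-] C=[keg,iron,ingot,knob]

Answer: keg iron ingot knob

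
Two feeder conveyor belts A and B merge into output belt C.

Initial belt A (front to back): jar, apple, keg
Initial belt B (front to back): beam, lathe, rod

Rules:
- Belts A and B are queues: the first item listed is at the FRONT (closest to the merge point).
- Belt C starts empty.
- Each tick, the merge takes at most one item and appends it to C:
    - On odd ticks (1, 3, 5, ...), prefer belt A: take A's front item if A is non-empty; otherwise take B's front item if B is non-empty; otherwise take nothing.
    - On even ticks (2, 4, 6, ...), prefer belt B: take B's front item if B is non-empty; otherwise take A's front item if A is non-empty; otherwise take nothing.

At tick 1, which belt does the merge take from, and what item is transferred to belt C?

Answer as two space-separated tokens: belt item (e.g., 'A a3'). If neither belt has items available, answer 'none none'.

Answer: A jar

Derivation:
Tick 1: prefer A, take jar from A; A=[apple,keg] B=[beam,lathe,rod] C=[jar]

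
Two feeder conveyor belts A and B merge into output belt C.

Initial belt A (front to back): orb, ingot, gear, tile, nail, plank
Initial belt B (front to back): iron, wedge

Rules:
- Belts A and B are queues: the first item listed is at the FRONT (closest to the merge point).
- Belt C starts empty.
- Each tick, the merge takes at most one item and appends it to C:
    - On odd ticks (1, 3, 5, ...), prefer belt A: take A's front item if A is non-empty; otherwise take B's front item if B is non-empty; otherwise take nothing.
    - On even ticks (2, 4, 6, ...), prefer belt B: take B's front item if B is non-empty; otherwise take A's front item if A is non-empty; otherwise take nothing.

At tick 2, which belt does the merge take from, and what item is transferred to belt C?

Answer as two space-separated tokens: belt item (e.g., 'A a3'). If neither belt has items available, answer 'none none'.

Answer: B iron

Derivation:
Tick 1: prefer A, take orb from A; A=[ingot,gear,tile,nail,plank] B=[iron,wedge] C=[orb]
Tick 2: prefer B, take iron from B; A=[ingot,gear,tile,nail,plank] B=[wedge] C=[orb,iron]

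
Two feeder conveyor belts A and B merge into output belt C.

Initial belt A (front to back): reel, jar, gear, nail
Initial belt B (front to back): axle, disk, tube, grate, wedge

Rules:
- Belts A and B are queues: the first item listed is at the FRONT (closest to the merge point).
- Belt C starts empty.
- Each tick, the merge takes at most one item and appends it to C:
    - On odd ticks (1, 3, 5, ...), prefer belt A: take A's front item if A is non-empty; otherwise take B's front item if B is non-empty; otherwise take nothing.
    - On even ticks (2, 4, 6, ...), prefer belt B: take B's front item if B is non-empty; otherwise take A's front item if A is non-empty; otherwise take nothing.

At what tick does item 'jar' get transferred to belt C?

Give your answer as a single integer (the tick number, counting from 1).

Tick 1: prefer A, take reel from A; A=[jar,gear,nail] B=[axle,disk,tube,grate,wedge] C=[reel]
Tick 2: prefer B, take axle from B; A=[jar,gear,nail] B=[disk,tube,grate,wedge] C=[reel,axle]
Tick 3: prefer A, take jar from A; A=[gear,nail] B=[disk,tube,grate,wedge] C=[reel,axle,jar]

Answer: 3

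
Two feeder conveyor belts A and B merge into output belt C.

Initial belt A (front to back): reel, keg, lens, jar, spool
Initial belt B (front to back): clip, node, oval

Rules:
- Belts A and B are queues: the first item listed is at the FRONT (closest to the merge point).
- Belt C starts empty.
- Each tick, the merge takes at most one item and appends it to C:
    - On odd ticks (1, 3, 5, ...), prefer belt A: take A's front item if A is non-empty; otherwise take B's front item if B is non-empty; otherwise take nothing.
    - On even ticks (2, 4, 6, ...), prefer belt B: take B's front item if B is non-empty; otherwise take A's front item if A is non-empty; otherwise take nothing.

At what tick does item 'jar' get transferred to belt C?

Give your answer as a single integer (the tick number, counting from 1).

Answer: 7

Derivation:
Tick 1: prefer A, take reel from A; A=[keg,lens,jar,spool] B=[clip,node,oval] C=[reel]
Tick 2: prefer B, take clip from B; A=[keg,lens,jar,spool] B=[node,oval] C=[reel,clip]
Tick 3: prefer A, take keg from A; A=[lens,jar,spool] B=[node,oval] C=[reel,clip,keg]
Tick 4: prefer B, take node from B; A=[lens,jar,spool] B=[oval] C=[reel,clip,keg,node]
Tick 5: prefer A, take lens from A; A=[jar,spool] B=[oval] C=[reel,clip,keg,node,lens]
Tick 6: prefer B, take oval from B; A=[jar,spool] B=[-] C=[reel,clip,keg,node,lens,oval]
Tick 7: prefer A, take jar from A; A=[spool] B=[-] C=[reel,clip,keg,node,lens,oval,jar]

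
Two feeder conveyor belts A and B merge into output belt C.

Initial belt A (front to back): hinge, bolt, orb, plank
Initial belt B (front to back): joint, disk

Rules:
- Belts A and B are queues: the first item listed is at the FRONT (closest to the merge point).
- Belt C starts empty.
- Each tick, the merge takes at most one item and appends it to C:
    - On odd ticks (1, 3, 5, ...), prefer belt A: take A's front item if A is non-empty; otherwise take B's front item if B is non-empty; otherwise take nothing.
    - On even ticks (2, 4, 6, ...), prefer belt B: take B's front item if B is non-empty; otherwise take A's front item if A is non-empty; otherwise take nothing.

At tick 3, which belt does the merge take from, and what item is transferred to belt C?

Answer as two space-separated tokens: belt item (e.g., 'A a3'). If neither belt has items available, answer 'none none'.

Tick 1: prefer A, take hinge from A; A=[bolt,orb,plank] B=[joint,disk] C=[hinge]
Tick 2: prefer B, take joint from B; A=[bolt,orb,plank] B=[disk] C=[hinge,joint]
Tick 3: prefer A, take bolt from A; A=[orb,plank] B=[disk] C=[hinge,joint,bolt]

Answer: A bolt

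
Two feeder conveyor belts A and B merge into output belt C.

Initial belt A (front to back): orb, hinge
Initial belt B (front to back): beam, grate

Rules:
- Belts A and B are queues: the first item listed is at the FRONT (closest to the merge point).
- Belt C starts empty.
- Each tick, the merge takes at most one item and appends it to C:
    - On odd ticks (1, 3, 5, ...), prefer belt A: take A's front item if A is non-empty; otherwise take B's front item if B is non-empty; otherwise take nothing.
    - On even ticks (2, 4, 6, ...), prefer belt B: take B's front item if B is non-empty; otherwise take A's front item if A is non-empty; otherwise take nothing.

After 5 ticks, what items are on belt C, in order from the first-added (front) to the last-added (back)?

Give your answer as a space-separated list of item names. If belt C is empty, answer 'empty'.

Tick 1: prefer A, take orb from A; A=[hinge] B=[beam,grate] C=[orb]
Tick 2: prefer B, take beam from B; A=[hinge] B=[grate] C=[orb,beam]
Tick 3: prefer A, take hinge from A; A=[-] B=[grate] C=[orb,beam,hinge]
Tick 4: prefer B, take grate from B; A=[-] B=[-] C=[orb,beam,hinge,grate]
Tick 5: prefer A, both empty, nothing taken; A=[-] B=[-] C=[orb,beam,hinge,grate]

Answer: orb beam hinge grate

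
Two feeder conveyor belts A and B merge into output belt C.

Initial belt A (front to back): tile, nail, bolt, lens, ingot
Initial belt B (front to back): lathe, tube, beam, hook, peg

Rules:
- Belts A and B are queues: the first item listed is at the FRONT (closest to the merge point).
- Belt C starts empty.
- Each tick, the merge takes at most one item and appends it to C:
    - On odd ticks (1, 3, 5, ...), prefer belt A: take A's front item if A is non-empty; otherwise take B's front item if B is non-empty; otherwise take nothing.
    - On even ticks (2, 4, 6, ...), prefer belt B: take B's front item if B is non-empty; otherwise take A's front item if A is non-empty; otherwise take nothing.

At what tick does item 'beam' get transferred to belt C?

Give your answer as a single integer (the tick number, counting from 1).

Answer: 6

Derivation:
Tick 1: prefer A, take tile from A; A=[nail,bolt,lens,ingot] B=[lathe,tube,beam,hook,peg] C=[tile]
Tick 2: prefer B, take lathe from B; A=[nail,bolt,lens,ingot] B=[tube,beam,hook,peg] C=[tile,lathe]
Tick 3: prefer A, take nail from A; A=[bolt,lens,ingot] B=[tube,beam,hook,peg] C=[tile,lathe,nail]
Tick 4: prefer B, take tube from B; A=[bolt,lens,ingot] B=[beam,hook,peg] C=[tile,lathe,nail,tube]
Tick 5: prefer A, take bolt from A; A=[lens,ingot] B=[beam,hook,peg] C=[tile,lathe,nail,tube,bolt]
Tick 6: prefer B, take beam from B; A=[lens,ingot] B=[hook,peg] C=[tile,lathe,nail,tube,bolt,beam]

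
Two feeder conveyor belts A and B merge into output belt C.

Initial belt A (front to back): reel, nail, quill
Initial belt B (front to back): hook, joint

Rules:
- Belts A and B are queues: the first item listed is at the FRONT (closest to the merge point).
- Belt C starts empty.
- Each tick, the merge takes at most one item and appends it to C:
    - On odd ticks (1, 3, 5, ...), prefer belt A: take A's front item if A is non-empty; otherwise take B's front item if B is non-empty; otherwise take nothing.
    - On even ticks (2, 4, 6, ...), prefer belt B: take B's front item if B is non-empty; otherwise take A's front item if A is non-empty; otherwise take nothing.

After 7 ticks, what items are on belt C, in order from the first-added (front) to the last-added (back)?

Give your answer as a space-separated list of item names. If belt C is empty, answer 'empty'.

Answer: reel hook nail joint quill

Derivation:
Tick 1: prefer A, take reel from A; A=[nail,quill] B=[hook,joint] C=[reel]
Tick 2: prefer B, take hook from B; A=[nail,quill] B=[joint] C=[reel,hook]
Tick 3: prefer A, take nail from A; A=[quill] B=[joint] C=[reel,hook,nail]
Tick 4: prefer B, take joint from B; A=[quill] B=[-] C=[reel,hook,nail,joint]
Tick 5: prefer A, take quill from A; A=[-] B=[-] C=[reel,hook,nail,joint,quill]
Tick 6: prefer B, both empty, nothing taken; A=[-] B=[-] C=[reel,hook,nail,joint,quill]
Tick 7: prefer A, both empty, nothing taken; A=[-] B=[-] C=[reel,hook,nail,joint,quill]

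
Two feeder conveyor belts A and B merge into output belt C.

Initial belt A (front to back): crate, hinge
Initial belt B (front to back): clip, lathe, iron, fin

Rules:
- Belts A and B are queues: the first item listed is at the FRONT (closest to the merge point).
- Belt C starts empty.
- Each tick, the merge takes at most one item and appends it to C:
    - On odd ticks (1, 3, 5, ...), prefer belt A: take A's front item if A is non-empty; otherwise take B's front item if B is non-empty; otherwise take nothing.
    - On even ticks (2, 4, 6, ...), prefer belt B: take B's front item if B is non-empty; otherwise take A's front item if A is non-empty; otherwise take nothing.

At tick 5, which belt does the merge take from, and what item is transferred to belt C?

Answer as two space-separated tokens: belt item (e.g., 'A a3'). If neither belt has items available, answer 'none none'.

Tick 1: prefer A, take crate from A; A=[hinge] B=[clip,lathe,iron,fin] C=[crate]
Tick 2: prefer B, take clip from B; A=[hinge] B=[lathe,iron,fin] C=[crate,clip]
Tick 3: prefer A, take hinge from A; A=[-] B=[lathe,iron,fin] C=[crate,clip,hinge]
Tick 4: prefer B, take lathe from B; A=[-] B=[iron,fin] C=[crate,clip,hinge,lathe]
Tick 5: prefer A, take iron from B; A=[-] B=[fin] C=[crate,clip,hinge,lathe,iron]

Answer: B iron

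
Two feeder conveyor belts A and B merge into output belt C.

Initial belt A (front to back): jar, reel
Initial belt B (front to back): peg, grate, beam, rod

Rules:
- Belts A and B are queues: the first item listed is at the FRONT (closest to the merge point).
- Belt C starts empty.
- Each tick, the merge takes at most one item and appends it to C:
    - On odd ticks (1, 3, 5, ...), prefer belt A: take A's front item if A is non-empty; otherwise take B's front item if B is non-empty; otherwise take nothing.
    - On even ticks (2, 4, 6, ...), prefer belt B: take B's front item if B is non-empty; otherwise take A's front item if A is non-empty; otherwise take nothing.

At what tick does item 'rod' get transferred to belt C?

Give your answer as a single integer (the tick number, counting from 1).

Answer: 6

Derivation:
Tick 1: prefer A, take jar from A; A=[reel] B=[peg,grate,beam,rod] C=[jar]
Tick 2: prefer B, take peg from B; A=[reel] B=[grate,beam,rod] C=[jar,peg]
Tick 3: prefer A, take reel from A; A=[-] B=[grate,beam,rod] C=[jar,peg,reel]
Tick 4: prefer B, take grate from B; A=[-] B=[beam,rod] C=[jar,peg,reel,grate]
Tick 5: prefer A, take beam from B; A=[-] B=[rod] C=[jar,peg,reel,grate,beam]
Tick 6: prefer B, take rod from B; A=[-] B=[-] C=[jar,peg,reel,grate,beam,rod]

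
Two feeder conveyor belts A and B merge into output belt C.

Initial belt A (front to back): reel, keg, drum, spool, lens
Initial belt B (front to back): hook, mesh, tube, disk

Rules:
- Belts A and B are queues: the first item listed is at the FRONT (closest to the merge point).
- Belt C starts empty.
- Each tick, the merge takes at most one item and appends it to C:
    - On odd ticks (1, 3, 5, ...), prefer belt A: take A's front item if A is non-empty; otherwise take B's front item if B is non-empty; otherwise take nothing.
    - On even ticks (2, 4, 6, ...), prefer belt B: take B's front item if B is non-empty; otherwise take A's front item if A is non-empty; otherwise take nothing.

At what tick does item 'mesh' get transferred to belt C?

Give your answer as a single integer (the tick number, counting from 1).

Answer: 4

Derivation:
Tick 1: prefer A, take reel from A; A=[keg,drum,spool,lens] B=[hook,mesh,tube,disk] C=[reel]
Tick 2: prefer B, take hook from B; A=[keg,drum,spool,lens] B=[mesh,tube,disk] C=[reel,hook]
Tick 3: prefer A, take keg from A; A=[drum,spool,lens] B=[mesh,tube,disk] C=[reel,hook,keg]
Tick 4: prefer B, take mesh from B; A=[drum,spool,lens] B=[tube,disk] C=[reel,hook,keg,mesh]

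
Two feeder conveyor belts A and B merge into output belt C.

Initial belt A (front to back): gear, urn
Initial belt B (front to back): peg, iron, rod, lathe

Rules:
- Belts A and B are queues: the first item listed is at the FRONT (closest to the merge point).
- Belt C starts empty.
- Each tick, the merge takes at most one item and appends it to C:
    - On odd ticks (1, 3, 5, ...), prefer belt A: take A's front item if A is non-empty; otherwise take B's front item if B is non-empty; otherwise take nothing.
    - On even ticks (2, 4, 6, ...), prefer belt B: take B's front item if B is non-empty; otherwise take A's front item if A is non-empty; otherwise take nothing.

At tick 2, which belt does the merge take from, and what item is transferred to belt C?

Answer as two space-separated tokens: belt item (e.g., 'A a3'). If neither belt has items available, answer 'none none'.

Answer: B peg

Derivation:
Tick 1: prefer A, take gear from A; A=[urn] B=[peg,iron,rod,lathe] C=[gear]
Tick 2: prefer B, take peg from B; A=[urn] B=[iron,rod,lathe] C=[gear,peg]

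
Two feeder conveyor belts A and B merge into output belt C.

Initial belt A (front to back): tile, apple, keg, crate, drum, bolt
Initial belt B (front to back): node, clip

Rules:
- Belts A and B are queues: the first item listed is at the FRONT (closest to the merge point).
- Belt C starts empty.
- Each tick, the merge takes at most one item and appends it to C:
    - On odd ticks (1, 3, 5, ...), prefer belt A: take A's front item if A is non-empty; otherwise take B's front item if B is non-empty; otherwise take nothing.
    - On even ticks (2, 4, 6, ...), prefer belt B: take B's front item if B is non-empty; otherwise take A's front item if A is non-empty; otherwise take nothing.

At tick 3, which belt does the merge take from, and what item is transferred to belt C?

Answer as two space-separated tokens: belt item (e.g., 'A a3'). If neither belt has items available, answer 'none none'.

Answer: A apple

Derivation:
Tick 1: prefer A, take tile from A; A=[apple,keg,crate,drum,bolt] B=[node,clip] C=[tile]
Tick 2: prefer B, take node from B; A=[apple,keg,crate,drum,bolt] B=[clip] C=[tile,node]
Tick 3: prefer A, take apple from A; A=[keg,crate,drum,bolt] B=[clip] C=[tile,node,apple]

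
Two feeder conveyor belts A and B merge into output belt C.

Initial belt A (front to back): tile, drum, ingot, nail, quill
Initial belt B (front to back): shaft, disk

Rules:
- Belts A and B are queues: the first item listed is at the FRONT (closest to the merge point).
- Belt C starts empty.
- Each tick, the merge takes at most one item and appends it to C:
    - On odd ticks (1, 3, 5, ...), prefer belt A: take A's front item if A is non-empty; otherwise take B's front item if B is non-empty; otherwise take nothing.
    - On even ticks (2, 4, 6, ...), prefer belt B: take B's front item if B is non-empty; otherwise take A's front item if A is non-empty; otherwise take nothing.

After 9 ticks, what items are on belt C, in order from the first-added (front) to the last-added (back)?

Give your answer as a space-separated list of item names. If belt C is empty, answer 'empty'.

Answer: tile shaft drum disk ingot nail quill

Derivation:
Tick 1: prefer A, take tile from A; A=[drum,ingot,nail,quill] B=[shaft,disk] C=[tile]
Tick 2: prefer B, take shaft from B; A=[drum,ingot,nail,quill] B=[disk] C=[tile,shaft]
Tick 3: prefer A, take drum from A; A=[ingot,nail,quill] B=[disk] C=[tile,shaft,drum]
Tick 4: prefer B, take disk from B; A=[ingot,nail,quill] B=[-] C=[tile,shaft,drum,disk]
Tick 5: prefer A, take ingot from A; A=[nail,quill] B=[-] C=[tile,shaft,drum,disk,ingot]
Tick 6: prefer B, take nail from A; A=[quill] B=[-] C=[tile,shaft,drum,disk,ingot,nail]
Tick 7: prefer A, take quill from A; A=[-] B=[-] C=[tile,shaft,drum,disk,ingot,nail,quill]
Tick 8: prefer B, both empty, nothing taken; A=[-] B=[-] C=[tile,shaft,drum,disk,ingot,nail,quill]
Tick 9: prefer A, both empty, nothing taken; A=[-] B=[-] C=[tile,shaft,drum,disk,ingot,nail,quill]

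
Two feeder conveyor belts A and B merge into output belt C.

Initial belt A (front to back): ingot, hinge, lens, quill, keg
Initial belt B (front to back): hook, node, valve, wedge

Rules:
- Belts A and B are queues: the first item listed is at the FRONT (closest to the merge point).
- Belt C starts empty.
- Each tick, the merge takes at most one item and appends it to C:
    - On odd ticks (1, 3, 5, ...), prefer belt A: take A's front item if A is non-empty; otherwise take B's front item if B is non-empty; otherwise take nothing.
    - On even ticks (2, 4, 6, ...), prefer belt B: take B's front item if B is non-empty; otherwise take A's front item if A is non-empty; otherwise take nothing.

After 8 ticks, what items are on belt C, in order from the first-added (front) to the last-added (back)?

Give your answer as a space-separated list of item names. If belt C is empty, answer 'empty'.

Tick 1: prefer A, take ingot from A; A=[hinge,lens,quill,keg] B=[hook,node,valve,wedge] C=[ingot]
Tick 2: prefer B, take hook from B; A=[hinge,lens,quill,keg] B=[node,valve,wedge] C=[ingot,hook]
Tick 3: prefer A, take hinge from A; A=[lens,quill,keg] B=[node,valve,wedge] C=[ingot,hook,hinge]
Tick 4: prefer B, take node from B; A=[lens,quill,keg] B=[valve,wedge] C=[ingot,hook,hinge,node]
Tick 5: prefer A, take lens from A; A=[quill,keg] B=[valve,wedge] C=[ingot,hook,hinge,node,lens]
Tick 6: prefer B, take valve from B; A=[quill,keg] B=[wedge] C=[ingot,hook,hinge,node,lens,valve]
Tick 7: prefer A, take quill from A; A=[keg] B=[wedge] C=[ingot,hook,hinge,node,lens,valve,quill]
Tick 8: prefer B, take wedge from B; A=[keg] B=[-] C=[ingot,hook,hinge,node,lens,valve,quill,wedge]

Answer: ingot hook hinge node lens valve quill wedge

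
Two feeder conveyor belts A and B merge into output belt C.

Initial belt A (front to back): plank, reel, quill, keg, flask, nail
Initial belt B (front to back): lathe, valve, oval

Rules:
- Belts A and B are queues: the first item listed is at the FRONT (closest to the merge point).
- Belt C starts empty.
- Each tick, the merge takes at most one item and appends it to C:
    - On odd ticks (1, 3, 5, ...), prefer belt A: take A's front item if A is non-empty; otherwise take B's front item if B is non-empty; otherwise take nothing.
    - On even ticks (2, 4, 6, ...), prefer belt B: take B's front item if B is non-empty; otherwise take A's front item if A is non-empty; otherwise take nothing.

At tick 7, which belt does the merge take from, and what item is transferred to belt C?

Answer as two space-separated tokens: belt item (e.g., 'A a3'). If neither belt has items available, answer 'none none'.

Tick 1: prefer A, take plank from A; A=[reel,quill,keg,flask,nail] B=[lathe,valve,oval] C=[plank]
Tick 2: prefer B, take lathe from B; A=[reel,quill,keg,flask,nail] B=[valve,oval] C=[plank,lathe]
Tick 3: prefer A, take reel from A; A=[quill,keg,flask,nail] B=[valve,oval] C=[plank,lathe,reel]
Tick 4: prefer B, take valve from B; A=[quill,keg,flask,nail] B=[oval] C=[plank,lathe,reel,valve]
Tick 5: prefer A, take quill from A; A=[keg,flask,nail] B=[oval] C=[plank,lathe,reel,valve,quill]
Tick 6: prefer B, take oval from B; A=[keg,flask,nail] B=[-] C=[plank,lathe,reel,valve,quill,oval]
Tick 7: prefer A, take keg from A; A=[flask,nail] B=[-] C=[plank,lathe,reel,valve,quill,oval,keg]

Answer: A keg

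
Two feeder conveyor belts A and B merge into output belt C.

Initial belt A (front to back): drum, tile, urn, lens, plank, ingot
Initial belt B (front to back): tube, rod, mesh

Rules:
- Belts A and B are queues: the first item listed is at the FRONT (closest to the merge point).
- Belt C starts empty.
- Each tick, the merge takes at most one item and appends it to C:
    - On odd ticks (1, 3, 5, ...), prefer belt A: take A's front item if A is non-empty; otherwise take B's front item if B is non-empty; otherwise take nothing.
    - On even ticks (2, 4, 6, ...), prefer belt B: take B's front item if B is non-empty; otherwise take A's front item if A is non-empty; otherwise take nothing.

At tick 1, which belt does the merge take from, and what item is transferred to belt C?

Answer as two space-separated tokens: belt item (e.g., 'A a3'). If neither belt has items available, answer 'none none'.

Tick 1: prefer A, take drum from A; A=[tile,urn,lens,plank,ingot] B=[tube,rod,mesh] C=[drum]

Answer: A drum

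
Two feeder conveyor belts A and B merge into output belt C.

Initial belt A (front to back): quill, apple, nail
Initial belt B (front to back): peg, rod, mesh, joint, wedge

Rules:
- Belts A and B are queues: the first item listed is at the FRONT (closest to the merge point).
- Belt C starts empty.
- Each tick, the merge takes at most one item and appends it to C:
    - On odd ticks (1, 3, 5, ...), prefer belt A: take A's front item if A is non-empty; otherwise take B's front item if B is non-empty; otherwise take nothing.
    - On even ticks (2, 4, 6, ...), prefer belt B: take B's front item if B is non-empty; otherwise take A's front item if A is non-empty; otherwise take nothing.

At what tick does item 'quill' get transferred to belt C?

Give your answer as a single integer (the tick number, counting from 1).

Tick 1: prefer A, take quill from A; A=[apple,nail] B=[peg,rod,mesh,joint,wedge] C=[quill]

Answer: 1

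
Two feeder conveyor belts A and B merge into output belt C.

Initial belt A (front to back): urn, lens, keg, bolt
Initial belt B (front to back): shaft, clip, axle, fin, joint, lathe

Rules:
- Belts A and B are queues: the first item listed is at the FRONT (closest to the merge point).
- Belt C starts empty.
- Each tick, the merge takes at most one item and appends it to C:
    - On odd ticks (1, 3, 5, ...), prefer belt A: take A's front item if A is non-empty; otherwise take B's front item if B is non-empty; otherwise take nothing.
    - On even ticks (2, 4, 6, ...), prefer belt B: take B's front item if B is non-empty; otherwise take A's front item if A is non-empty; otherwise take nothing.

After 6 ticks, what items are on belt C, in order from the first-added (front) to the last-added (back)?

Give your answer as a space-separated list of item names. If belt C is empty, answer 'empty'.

Tick 1: prefer A, take urn from A; A=[lens,keg,bolt] B=[shaft,clip,axle,fin,joint,lathe] C=[urn]
Tick 2: prefer B, take shaft from B; A=[lens,keg,bolt] B=[clip,axle,fin,joint,lathe] C=[urn,shaft]
Tick 3: prefer A, take lens from A; A=[keg,bolt] B=[clip,axle,fin,joint,lathe] C=[urn,shaft,lens]
Tick 4: prefer B, take clip from B; A=[keg,bolt] B=[axle,fin,joint,lathe] C=[urn,shaft,lens,clip]
Tick 5: prefer A, take keg from A; A=[bolt] B=[axle,fin,joint,lathe] C=[urn,shaft,lens,clip,keg]
Tick 6: prefer B, take axle from B; A=[bolt] B=[fin,joint,lathe] C=[urn,shaft,lens,clip,keg,axle]

Answer: urn shaft lens clip keg axle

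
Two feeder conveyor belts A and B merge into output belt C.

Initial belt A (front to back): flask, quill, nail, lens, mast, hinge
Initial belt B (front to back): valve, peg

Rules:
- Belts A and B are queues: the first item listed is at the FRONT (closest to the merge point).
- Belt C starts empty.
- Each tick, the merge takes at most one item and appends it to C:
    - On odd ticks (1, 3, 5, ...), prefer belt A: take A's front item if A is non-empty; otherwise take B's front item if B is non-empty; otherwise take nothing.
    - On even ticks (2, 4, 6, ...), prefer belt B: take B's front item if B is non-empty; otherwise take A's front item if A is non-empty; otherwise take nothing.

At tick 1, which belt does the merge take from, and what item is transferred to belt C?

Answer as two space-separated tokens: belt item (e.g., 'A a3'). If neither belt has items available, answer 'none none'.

Answer: A flask

Derivation:
Tick 1: prefer A, take flask from A; A=[quill,nail,lens,mast,hinge] B=[valve,peg] C=[flask]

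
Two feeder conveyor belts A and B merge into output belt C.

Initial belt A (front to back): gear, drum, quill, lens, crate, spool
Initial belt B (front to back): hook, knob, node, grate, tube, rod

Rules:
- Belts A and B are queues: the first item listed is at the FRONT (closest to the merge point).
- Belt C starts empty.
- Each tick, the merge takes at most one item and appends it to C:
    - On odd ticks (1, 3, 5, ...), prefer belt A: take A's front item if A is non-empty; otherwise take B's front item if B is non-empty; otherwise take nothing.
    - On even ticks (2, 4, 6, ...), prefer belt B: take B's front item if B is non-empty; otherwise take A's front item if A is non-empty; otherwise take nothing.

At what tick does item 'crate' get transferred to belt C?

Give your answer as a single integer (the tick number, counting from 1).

Answer: 9

Derivation:
Tick 1: prefer A, take gear from A; A=[drum,quill,lens,crate,spool] B=[hook,knob,node,grate,tube,rod] C=[gear]
Tick 2: prefer B, take hook from B; A=[drum,quill,lens,crate,spool] B=[knob,node,grate,tube,rod] C=[gear,hook]
Tick 3: prefer A, take drum from A; A=[quill,lens,crate,spool] B=[knob,node,grate,tube,rod] C=[gear,hook,drum]
Tick 4: prefer B, take knob from B; A=[quill,lens,crate,spool] B=[node,grate,tube,rod] C=[gear,hook,drum,knob]
Tick 5: prefer A, take quill from A; A=[lens,crate,spool] B=[node,grate,tube,rod] C=[gear,hook,drum,knob,quill]
Tick 6: prefer B, take node from B; A=[lens,crate,spool] B=[grate,tube,rod] C=[gear,hook,drum,knob,quill,node]
Tick 7: prefer A, take lens from A; A=[crate,spool] B=[grate,tube,rod] C=[gear,hook,drum,knob,quill,node,lens]
Tick 8: prefer B, take grate from B; A=[crate,spool] B=[tube,rod] C=[gear,hook,drum,knob,quill,node,lens,grate]
Tick 9: prefer A, take crate from A; A=[spool] B=[tube,rod] C=[gear,hook,drum,knob,quill,node,lens,grate,crate]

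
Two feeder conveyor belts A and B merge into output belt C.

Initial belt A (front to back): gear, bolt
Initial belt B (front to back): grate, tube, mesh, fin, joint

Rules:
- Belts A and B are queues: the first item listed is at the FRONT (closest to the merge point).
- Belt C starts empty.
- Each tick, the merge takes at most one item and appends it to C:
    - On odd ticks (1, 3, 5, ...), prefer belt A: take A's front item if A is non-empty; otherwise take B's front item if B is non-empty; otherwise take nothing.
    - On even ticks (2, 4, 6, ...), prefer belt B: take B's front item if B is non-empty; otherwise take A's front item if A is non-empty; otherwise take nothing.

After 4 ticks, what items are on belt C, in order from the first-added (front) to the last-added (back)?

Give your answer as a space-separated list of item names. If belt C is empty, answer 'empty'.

Answer: gear grate bolt tube

Derivation:
Tick 1: prefer A, take gear from A; A=[bolt] B=[grate,tube,mesh,fin,joint] C=[gear]
Tick 2: prefer B, take grate from B; A=[bolt] B=[tube,mesh,fin,joint] C=[gear,grate]
Tick 3: prefer A, take bolt from A; A=[-] B=[tube,mesh,fin,joint] C=[gear,grate,bolt]
Tick 4: prefer B, take tube from B; A=[-] B=[mesh,fin,joint] C=[gear,grate,bolt,tube]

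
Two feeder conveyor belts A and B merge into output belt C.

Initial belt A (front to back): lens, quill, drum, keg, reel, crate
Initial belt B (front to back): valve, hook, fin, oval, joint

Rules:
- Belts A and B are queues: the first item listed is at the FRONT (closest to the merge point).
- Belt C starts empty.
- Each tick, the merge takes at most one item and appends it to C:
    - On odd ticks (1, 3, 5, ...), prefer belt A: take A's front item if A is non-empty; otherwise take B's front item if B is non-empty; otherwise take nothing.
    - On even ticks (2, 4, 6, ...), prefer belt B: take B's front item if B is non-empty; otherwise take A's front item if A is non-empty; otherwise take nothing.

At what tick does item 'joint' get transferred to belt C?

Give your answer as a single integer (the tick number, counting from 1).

Tick 1: prefer A, take lens from A; A=[quill,drum,keg,reel,crate] B=[valve,hook,fin,oval,joint] C=[lens]
Tick 2: prefer B, take valve from B; A=[quill,drum,keg,reel,crate] B=[hook,fin,oval,joint] C=[lens,valve]
Tick 3: prefer A, take quill from A; A=[drum,keg,reel,crate] B=[hook,fin,oval,joint] C=[lens,valve,quill]
Tick 4: prefer B, take hook from B; A=[drum,keg,reel,crate] B=[fin,oval,joint] C=[lens,valve,quill,hook]
Tick 5: prefer A, take drum from A; A=[keg,reel,crate] B=[fin,oval,joint] C=[lens,valve,quill,hook,drum]
Tick 6: prefer B, take fin from B; A=[keg,reel,crate] B=[oval,joint] C=[lens,valve,quill,hook,drum,fin]
Tick 7: prefer A, take keg from A; A=[reel,crate] B=[oval,joint] C=[lens,valve,quill,hook,drum,fin,keg]
Tick 8: prefer B, take oval from B; A=[reel,crate] B=[joint] C=[lens,valve,quill,hook,drum,fin,keg,oval]
Tick 9: prefer A, take reel from A; A=[crate] B=[joint] C=[lens,valve,quill,hook,drum,fin,keg,oval,reel]
Tick 10: prefer B, take joint from B; A=[crate] B=[-] C=[lens,valve,quill,hook,drum,fin,keg,oval,reel,joint]

Answer: 10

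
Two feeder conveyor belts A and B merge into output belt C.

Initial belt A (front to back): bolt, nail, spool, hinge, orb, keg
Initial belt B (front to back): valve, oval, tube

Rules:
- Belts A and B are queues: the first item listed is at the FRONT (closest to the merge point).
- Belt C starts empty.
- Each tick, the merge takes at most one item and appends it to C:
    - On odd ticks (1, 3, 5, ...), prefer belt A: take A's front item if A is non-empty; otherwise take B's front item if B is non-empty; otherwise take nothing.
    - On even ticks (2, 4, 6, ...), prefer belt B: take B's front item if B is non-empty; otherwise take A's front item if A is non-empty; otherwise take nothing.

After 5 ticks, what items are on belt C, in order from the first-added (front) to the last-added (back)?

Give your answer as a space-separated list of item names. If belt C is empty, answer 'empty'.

Tick 1: prefer A, take bolt from A; A=[nail,spool,hinge,orb,keg] B=[valve,oval,tube] C=[bolt]
Tick 2: prefer B, take valve from B; A=[nail,spool,hinge,orb,keg] B=[oval,tube] C=[bolt,valve]
Tick 3: prefer A, take nail from A; A=[spool,hinge,orb,keg] B=[oval,tube] C=[bolt,valve,nail]
Tick 4: prefer B, take oval from B; A=[spool,hinge,orb,keg] B=[tube] C=[bolt,valve,nail,oval]
Tick 5: prefer A, take spool from A; A=[hinge,orb,keg] B=[tube] C=[bolt,valve,nail,oval,spool]

Answer: bolt valve nail oval spool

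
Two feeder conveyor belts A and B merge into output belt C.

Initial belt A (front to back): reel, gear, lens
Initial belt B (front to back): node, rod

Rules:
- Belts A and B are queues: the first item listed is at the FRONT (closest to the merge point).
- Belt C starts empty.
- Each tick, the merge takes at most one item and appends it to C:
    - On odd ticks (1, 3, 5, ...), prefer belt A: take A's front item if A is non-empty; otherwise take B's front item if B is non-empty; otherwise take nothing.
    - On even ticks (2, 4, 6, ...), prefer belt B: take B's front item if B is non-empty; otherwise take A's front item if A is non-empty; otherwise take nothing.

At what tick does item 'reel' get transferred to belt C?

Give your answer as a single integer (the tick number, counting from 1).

Answer: 1

Derivation:
Tick 1: prefer A, take reel from A; A=[gear,lens] B=[node,rod] C=[reel]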